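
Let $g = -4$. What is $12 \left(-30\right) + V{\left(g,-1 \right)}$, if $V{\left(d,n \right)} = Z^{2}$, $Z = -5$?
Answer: $-335$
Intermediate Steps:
$V{\left(d,n \right)} = 25$ ($V{\left(d,n \right)} = \left(-5\right)^{2} = 25$)
$12 \left(-30\right) + V{\left(g,-1 \right)} = 12 \left(-30\right) + 25 = -360 + 25 = -335$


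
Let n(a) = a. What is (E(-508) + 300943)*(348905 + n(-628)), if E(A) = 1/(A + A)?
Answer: 106488509266099/1016 ≈ 1.0481e+11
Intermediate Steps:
E(A) = 1/(2*A)
(E(-508) + 300943)*(348905 + n(-628)) = ((1/2)/(-508) + 300943)*(348905 - 628) = ((1/2)*(-1/508) + 300943)*348277 = (-1/1016 + 300943)*348277 = (305758087/1016)*348277 = 106488509266099/1016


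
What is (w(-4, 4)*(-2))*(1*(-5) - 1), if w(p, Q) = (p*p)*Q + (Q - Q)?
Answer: 768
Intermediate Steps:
w(p, Q) = Q*p² (w(p, Q) = p²*Q + 0 = Q*p² + 0 = Q*p²)
(w(-4, 4)*(-2))*(1*(-5) - 1) = ((4*(-4)²)*(-2))*(1*(-5) - 1) = ((4*16)*(-2))*(-5 - 1) = (64*(-2))*(-6) = -128*(-6) = 768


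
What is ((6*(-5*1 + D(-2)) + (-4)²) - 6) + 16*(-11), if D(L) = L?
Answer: -208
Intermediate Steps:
((6*(-5*1 + D(-2)) + (-4)²) - 6) + 16*(-11) = ((6*(-5*1 - 2) + (-4)²) - 6) + 16*(-11) = ((6*(-5 - 2) + 16) - 6) - 176 = ((6*(-7) + 16) - 6) - 176 = ((-42 + 16) - 6) - 176 = (-26 - 6) - 176 = -32 - 176 = -208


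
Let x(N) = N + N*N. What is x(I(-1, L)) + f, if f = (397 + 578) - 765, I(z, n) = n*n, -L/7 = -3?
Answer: 195132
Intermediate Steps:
L = 21 (L = -7*(-3) = 21)
I(z, n) = n²
x(N) = N + N²
f = 210 (f = 975 - 765 = 210)
x(I(-1, L)) + f = 21²*(1 + 21²) + 210 = 441*(1 + 441) + 210 = 441*442 + 210 = 194922 + 210 = 195132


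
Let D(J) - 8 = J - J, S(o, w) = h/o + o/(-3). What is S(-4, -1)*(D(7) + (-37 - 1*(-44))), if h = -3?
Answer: 125/4 ≈ 31.250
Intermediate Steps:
S(o, w) = -3/o - o/3 (S(o, w) = -3/o + o/(-3) = -3/o + o*(-⅓) = -3/o - o/3)
D(J) = 8 (D(J) = 8 + (J - J) = 8 + 0 = 8)
S(-4, -1)*(D(7) + (-37 - 1*(-44))) = (-3/(-4) - ⅓*(-4))*(8 + (-37 - 1*(-44))) = (-3*(-¼) + 4/3)*(8 + (-37 + 44)) = (¾ + 4/3)*(8 + 7) = (25/12)*15 = 125/4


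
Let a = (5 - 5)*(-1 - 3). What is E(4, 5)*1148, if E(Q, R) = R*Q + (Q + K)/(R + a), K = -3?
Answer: 115948/5 ≈ 23190.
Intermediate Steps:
a = 0 (a = 0*(-4) = 0)
E(Q, R) = Q*R + (-3 + Q)/R (E(Q, R) = R*Q + (Q - 3)/(R + 0) = Q*R + (-3 + Q)/R)
E(4, 5)*1148 = ((-3 + 4 + 4*5²)/5)*1148 = ((-3 + 4 + 4*25)/5)*1148 = ((-3 + 4 + 100)/5)*1148 = ((⅕)*101)*1148 = (101/5)*1148 = 115948/5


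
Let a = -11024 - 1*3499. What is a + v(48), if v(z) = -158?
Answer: -14681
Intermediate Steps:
a = -14523 (a = -11024 - 3499 = -14523)
a + v(48) = -14523 - 158 = -14681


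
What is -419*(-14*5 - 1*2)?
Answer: 30168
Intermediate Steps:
-419*(-14*5 - 1*2) = -419*(-70 - 2) = -419*(-72) = 30168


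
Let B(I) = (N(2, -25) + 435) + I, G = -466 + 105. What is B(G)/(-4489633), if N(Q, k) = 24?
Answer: -98/4489633 ≈ -2.1828e-5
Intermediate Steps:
G = -361
B(I) = 459 + I (B(I) = (24 + 435) + I = 459 + I)
B(G)/(-4489633) = (459 - 361)/(-4489633) = 98*(-1/4489633) = -98/4489633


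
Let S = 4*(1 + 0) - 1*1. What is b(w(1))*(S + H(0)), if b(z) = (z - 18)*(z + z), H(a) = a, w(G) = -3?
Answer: 378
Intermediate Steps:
S = 3 (S = 4*1 - 1 = 4 - 1 = 3)
b(z) = 2*z*(-18 + z) (b(z) = (-18 + z)*(2*z) = 2*z*(-18 + z))
b(w(1))*(S + H(0)) = (2*(-3)*(-18 - 3))*(3 + 0) = (2*(-3)*(-21))*3 = 126*3 = 378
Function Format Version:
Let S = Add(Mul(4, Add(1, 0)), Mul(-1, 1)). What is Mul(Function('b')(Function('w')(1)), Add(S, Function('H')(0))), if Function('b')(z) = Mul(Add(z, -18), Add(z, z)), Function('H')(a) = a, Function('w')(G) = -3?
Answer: 378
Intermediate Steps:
S = 3 (S = Add(Mul(4, 1), -1) = Add(4, -1) = 3)
Function('b')(z) = Mul(2, z, Add(-18, z)) (Function('b')(z) = Mul(Add(-18, z), Mul(2, z)) = Mul(2, z, Add(-18, z)))
Mul(Function('b')(Function('w')(1)), Add(S, Function('H')(0))) = Mul(Mul(2, -3, Add(-18, -3)), Add(3, 0)) = Mul(Mul(2, -3, -21), 3) = Mul(126, 3) = 378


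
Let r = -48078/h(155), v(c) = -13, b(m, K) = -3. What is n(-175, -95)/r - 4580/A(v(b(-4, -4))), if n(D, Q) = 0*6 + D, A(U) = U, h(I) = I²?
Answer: 274854115/625014 ≈ 439.76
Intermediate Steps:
n(D, Q) = D (n(D, Q) = 0 + D = D)
r = -48078/24025 (r = -48078/(155²) = -48078/24025 ≈ -2.0012)
n(-175, -95)/r - 4580/A(v(b(-4, -4))) = -175/(-48078/24025) - 4580/(-13) = -175*(-24025/48078) - 4580*(-1/13) = 4204375/48078 + 4580/13 = 274854115/625014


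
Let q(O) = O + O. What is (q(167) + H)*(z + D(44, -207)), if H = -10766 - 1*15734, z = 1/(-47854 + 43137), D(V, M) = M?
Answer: 287067480/53 ≈ 5.4164e+6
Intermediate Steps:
q(O) = 2*O
z = -1/4717 (z = 1/(-4717) = -1/4717 ≈ -0.00021200)
H = -26500 (H = -10766 - 15734 = -26500)
(q(167) + H)*(z + D(44, -207)) = (2*167 - 26500)*(-1/4717 - 207) = (334 - 26500)*(-976420/4717) = -26166*(-976420/4717) = 287067480/53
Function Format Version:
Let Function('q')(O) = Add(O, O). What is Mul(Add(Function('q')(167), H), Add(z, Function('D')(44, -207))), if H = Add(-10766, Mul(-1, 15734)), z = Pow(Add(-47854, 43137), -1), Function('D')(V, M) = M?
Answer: Rational(287067480, 53) ≈ 5.4164e+6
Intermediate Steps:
Function('q')(O) = Mul(2, O)
z = Rational(-1, 4717) (z = Pow(-4717, -1) = Rational(-1, 4717) ≈ -0.00021200)
H = -26500 (H = Add(-10766, -15734) = -26500)
Mul(Add(Function('q')(167), H), Add(z, Function('D')(44, -207))) = Mul(Add(Mul(2, 167), -26500), Add(Rational(-1, 4717), -207)) = Mul(Add(334, -26500), Rational(-976420, 4717)) = Mul(-26166, Rational(-976420, 4717)) = Rational(287067480, 53)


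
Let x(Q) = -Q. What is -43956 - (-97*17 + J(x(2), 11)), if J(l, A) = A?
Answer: -42318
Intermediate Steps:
-43956 - (-97*17 + J(x(2), 11)) = -43956 - (-97*17 + 11) = -43956 - (-1649 + 11) = -43956 - 1*(-1638) = -43956 + 1638 = -42318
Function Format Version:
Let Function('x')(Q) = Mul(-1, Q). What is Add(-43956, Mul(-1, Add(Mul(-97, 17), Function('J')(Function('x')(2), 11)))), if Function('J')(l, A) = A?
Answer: -42318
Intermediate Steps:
Add(-43956, Mul(-1, Add(Mul(-97, 17), Function('J')(Function('x')(2), 11)))) = Add(-43956, Mul(-1, Add(Mul(-97, 17), 11))) = Add(-43956, Mul(-1, Add(-1649, 11))) = Add(-43956, Mul(-1, -1638)) = Add(-43956, 1638) = -42318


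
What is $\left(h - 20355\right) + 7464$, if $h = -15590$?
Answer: $-28481$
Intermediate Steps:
$\left(h - 20355\right) + 7464 = \left(-15590 - 20355\right) + 7464 = -35945 + 7464 = -28481$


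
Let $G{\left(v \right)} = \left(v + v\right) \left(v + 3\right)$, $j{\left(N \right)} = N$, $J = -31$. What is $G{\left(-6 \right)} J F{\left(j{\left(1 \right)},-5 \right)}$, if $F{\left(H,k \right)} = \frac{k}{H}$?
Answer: $5580$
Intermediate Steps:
$G{\left(v \right)} = 2 v \left(3 + v\right)$
$G{\left(-6 \right)} J F{\left(j{\left(1 \right)},-5 \right)} = 2 \left(-6\right) \left(3 - 6\right) \left(-31\right) \left(- \frac{5}{1}\right) = 2 \left(-6\right) \left(-3\right) \left(-31\right) \left(\left(-5\right) 1\right) = 36 \left(-31\right) \left(-5\right) = \left(-1116\right) \left(-5\right) = 5580$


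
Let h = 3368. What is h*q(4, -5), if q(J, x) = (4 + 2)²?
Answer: 121248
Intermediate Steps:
q(J, x) = 36 (q(J, x) = 6² = 36)
h*q(4, -5) = 3368*36 = 121248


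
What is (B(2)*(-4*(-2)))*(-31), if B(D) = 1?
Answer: -248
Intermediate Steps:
(B(2)*(-4*(-2)))*(-31) = (1*(-4*(-2)))*(-31) = (1*8)*(-31) = 8*(-31) = -248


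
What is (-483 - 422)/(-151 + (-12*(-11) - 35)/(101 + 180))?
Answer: 254305/42334 ≈ 6.0071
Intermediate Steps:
(-483 - 422)/(-151 + (-12*(-11) - 35)/(101 + 180)) = -905/(-151 + (132 - 35)/281) = -905/(-151 + 97*(1/281)) = -905/(-151 + 97/281) = -905/(-42334/281) = -905*(-281/42334) = 254305/42334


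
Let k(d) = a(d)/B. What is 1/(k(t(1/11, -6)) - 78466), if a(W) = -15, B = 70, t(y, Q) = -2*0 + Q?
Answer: -14/1098527 ≈ -1.2744e-5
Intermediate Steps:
t(y, Q) = Q (t(y, Q) = 0 + Q = Q)
k(d) = -3/14 (k(d) = -15/70 = -15*1/70 = -3/14)
1/(k(t(1/11, -6)) - 78466) = 1/(-3/14 - 78466) = 1/(-1098527/14) = -14/1098527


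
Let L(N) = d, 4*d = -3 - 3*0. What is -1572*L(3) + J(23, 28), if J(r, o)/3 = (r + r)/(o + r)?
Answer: 20089/17 ≈ 1181.7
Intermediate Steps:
d = -¾ (d = (-3 - 3*0)/4 = (-3 + 0)/4 = (¼)*(-3) = -¾ ≈ -0.75000)
L(N) = -¾
J(r, o) = 6*r/(o + r) (J(r, o) = 3*((r + r)/(o + r)) = 3*((2*r)/(o + r)) = 3*(2*r/(o + r)) = 6*r/(o + r))
-1572*L(3) + J(23, 28) = -1572*(-¾) + 6*23/(28 + 23) = 1179 + 6*23/51 = 1179 + 6*23*(1/51) = 1179 + 46/17 = 20089/17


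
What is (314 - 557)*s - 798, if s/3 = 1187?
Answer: -866121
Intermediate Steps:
s = 3561 (s = 3*1187 = 3561)
(314 - 557)*s - 798 = (314 - 557)*3561 - 798 = -243*3561 - 798 = -865323 - 798 = -866121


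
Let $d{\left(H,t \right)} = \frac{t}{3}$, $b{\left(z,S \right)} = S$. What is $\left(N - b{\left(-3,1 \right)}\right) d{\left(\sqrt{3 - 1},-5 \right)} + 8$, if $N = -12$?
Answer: $\frac{89}{3} \approx 29.667$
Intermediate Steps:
$d{\left(H,t \right)} = \frac{t}{3}$ ($d{\left(H,t \right)} = t \frac{1}{3} = \frac{t}{3}$)
$\left(N - b{\left(-3,1 \right)}\right) d{\left(\sqrt{3 - 1},-5 \right)} + 8 = \left(-12 - 1\right) \frac{1}{3} \left(-5\right) + 8 = \left(-12 - 1\right) \left(- \frac{5}{3}\right) + 8 = \left(-13\right) \left(- \frac{5}{3}\right) + 8 = \frac{65}{3} + 8 = \frac{89}{3}$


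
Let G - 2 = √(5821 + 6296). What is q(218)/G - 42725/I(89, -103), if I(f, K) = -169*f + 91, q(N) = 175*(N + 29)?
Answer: -30995983/7243574 + 43225*√12117/12113 ≈ 388.53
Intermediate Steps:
G = 2 + √12117 (G = 2 + √(5821 + 6296) = 2 + √12117 ≈ 112.08)
q(N) = 5075 + 175*N (q(N) = 175*(29 + N) = 5075 + 175*N)
I(f, K) = 91 - 169*f
q(218)/G - 42725/I(89, -103) = (5075 + 175*218)/(2 + √12117) - 42725/(91 - 169*89) = (5075 + 38150)/(2 + √12117) - 42725/(91 - 15041) = 43225/(2 + √12117) - 42725/(-14950) = 43225/(2 + √12117) - 42725*(-1/14950) = 43225/(2 + √12117) + 1709/598 = 1709/598 + 43225/(2 + √12117)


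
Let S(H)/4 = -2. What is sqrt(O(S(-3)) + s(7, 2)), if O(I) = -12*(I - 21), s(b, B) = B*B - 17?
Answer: sqrt(335) ≈ 18.303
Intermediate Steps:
s(b, B) = -17 + B**2 (s(b, B) = B**2 - 17 = -17 + B**2)
S(H) = -8 (S(H) = 4*(-2) = -8)
O(I) = 252 - 12*I (O(I) = -12*(-21 + I) = 252 - 12*I)
sqrt(O(S(-3)) + s(7, 2)) = sqrt((252 - 12*(-8)) + (-17 + 2**2)) = sqrt((252 + 96) + (-17 + 4)) = sqrt(348 - 13) = sqrt(335)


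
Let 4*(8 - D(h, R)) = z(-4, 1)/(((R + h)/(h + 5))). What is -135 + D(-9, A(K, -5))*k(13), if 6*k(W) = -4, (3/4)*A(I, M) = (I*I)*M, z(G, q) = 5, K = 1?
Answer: -19757/141 ≈ -140.12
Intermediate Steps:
A(I, M) = 4*M*I**2/3 (A(I, M) = 4*((I*I)*M)/3 = 4*(I**2*M)/3 = 4*(M*I**2)/3 = 4*M*I**2/3)
k(W) = -2/3 (k(W) = (1/6)*(-4) = -2/3)
D(h, R) = 8 - 5*(5 + h)/(4*(R + h)) (D(h, R) = 8 - 5/(4*((R + h)/(h + 5))) = 8 - 5/(4*((R + h)/(5 + h))) = 8 - 5*(5 + h)/(R + h)/4 = 8 - 5*(5 + h)/(4*(R + h)))
-135 + D(-9, A(K, -5))*k(13) = -135 + ((-25 + 27*(-9) + 32*((4/3)*(-5)*1**2))/(4*((4/3)*(-5)*1**2 - 9)))*(-2/3) = -135 + ((-25 - 243 + 32*((4/3)*(-5)*1))/(4*((4/3)*(-5)*1 - 9)))*(-2/3) = -135 + ((-25 - 243 + 32*(-20/3))/(4*(-20/3 - 9)))*(-2/3) = -135 + ((-25 - 243 - 640/3)/(4*(-47/3)))*(-2/3) = -135 + ((1/4)*(-3/47)*(-1444/3))*(-2/3) = -135 + (361/47)*(-2/3) = -135 - 722/141 = -19757/141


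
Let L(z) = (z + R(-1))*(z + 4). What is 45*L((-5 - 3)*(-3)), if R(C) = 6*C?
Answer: 22680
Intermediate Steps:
L(z) = (-6 + z)*(4 + z) (L(z) = (z + 6*(-1))*(z + 4) = (z - 6)*(4 + z) = (-6 + z)*(4 + z))
45*L((-5 - 3)*(-3)) = 45*(-24 + ((-5 - 3)*(-3))**2 - 2*(-5 - 3)*(-3)) = 45*(-24 + (-8*(-3))**2 - (-16)*(-3)) = 45*(-24 + 24**2 - 2*24) = 45*(-24 + 576 - 48) = 45*504 = 22680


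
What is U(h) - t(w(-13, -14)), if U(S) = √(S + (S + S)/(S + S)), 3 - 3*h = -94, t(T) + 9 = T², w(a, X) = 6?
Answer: -27 + 10*√3/3 ≈ -21.227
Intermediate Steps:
t(T) = -9 + T²
h = 97/3 (h = 1 - ⅓*(-94) = 1 + 94/3 = 97/3 ≈ 32.333)
U(S) = √(1 + S) (U(S) = √(S + (2*S)/((2*S))) = √(S + (2*S)*(1/(2*S))) = √(S + 1) = √(1 + S))
U(h) - t(w(-13, -14)) = √(1 + 97/3) - (-9 + 6²) = √(100/3) - (-9 + 36) = 10*√3/3 - 1*27 = 10*√3/3 - 27 = -27 + 10*√3/3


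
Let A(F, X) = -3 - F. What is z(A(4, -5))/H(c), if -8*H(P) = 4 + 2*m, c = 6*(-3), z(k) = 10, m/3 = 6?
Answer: -2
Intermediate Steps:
m = 18 (m = 3*6 = 18)
c = -18
H(P) = -5 (H(P) = -(4 + 2*18)/8 = -(4 + 36)/8 = -1/8*40 = -5)
z(A(4, -5))/H(c) = 10/(-5) = 10*(-1/5) = -2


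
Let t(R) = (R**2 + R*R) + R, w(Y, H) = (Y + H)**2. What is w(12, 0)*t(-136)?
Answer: 5307264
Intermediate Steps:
w(Y, H) = (H + Y)**2
t(R) = R + 2*R**2 (t(R) = (R**2 + R**2) + R = 2*R**2 + R = R + 2*R**2)
w(12, 0)*t(-136) = (0 + 12)**2*(-136*(1 + 2*(-136))) = 12**2*(-136*(1 - 272)) = 144*(-136*(-271)) = 144*36856 = 5307264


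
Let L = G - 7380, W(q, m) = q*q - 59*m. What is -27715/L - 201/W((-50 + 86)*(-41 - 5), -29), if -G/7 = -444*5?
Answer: -15210580553/4478284704 ≈ -3.3965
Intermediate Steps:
G = 15540 (G = -(-3108)*5 = -7*(-2220) = 15540)
W(q, m) = q**2 - 59*m
L = 8160 (L = 15540 - 7380 = 8160)
-27715/L - 201/W((-50 + 86)*(-41 - 5), -29) = -27715/8160 - 201/(((-50 + 86)*(-41 - 5))**2 - 59*(-29)) = -27715*1/8160 - 201/((36*(-46))**2 + 1711) = -5543/1632 - 201/((-1656)**2 + 1711) = -5543/1632 - 201/(2742336 + 1711) = -5543/1632 - 201/2744047 = -15210580553/4478284704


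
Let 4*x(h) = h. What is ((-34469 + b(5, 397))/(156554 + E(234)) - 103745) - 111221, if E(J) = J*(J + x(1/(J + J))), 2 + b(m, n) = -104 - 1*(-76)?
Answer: -363396214638/1690481 ≈ -2.1497e+5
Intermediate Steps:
b(m, n) = -30 (b(m, n) = -2 + (-104 - 1*(-76)) = -2 + (-104 + 76) = -2 - 28 = -30)
x(h) = h/4
E(J) = J*(J + 1/(8*J)) (E(J) = J*(J + 1/(4*(J + J))) = J*(J + 1/(4*((2*J)))) = J*(J + (1/(2*J))/4) = J*(J + 1/(8*J)))
((-34469 + b(5, 397))/(156554 + E(234)) - 103745) - 111221 = ((-34469 - 30)/(156554 + (1/8 + 234**2)) - 103745) - 111221 = (-34499/(156554 + (1/8 + 54756)) - 103745) - 111221 = (-34499/(156554 + 438049/8) - 103745) - 111221 = (-34499/1690481/8 - 103745) - 111221 = (-34499*8/1690481 - 103745) - 111221 = (-275992/1690481 - 103745) - 111221 = -175379227337/1690481 - 111221 = -363396214638/1690481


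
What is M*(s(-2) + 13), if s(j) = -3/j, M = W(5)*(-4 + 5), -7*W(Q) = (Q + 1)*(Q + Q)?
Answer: -870/7 ≈ -124.29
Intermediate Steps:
W(Q) = -2*Q*(1 + Q)/7 (W(Q) = -(Q + 1)*(Q + Q)/7 = -(1 + Q)*2*Q/7 = -2*Q*(1 + Q)/7)
M = -60/7 (M = (-2/7*5*(1 + 5))*(-4 + 5) = -2/7*5*6*1 = -60/7*1 = -60/7 ≈ -8.5714)
M*(s(-2) + 13) = -60*(-3/(-2) + 13)/7 = -60*(-3*(-1/2) + 13)/7 = -60*(3/2 + 13)/7 = -60/7*29/2 = -870/7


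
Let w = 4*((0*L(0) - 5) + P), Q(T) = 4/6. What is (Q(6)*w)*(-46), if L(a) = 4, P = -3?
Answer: 2944/3 ≈ 981.33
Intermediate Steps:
Q(T) = 2/3 (Q(T) = 4*(1/6) = 2/3)
w = -32 (w = 4*((0*4 - 5) - 3) = 4*((0 - 5) - 3) = 4*(-5 - 3) = 4*(-8) = -32)
(Q(6)*w)*(-46) = ((2/3)*(-32))*(-46) = -64/3*(-46) = 2944/3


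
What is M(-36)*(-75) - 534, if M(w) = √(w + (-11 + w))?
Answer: -534 - 75*I*√83 ≈ -534.0 - 683.28*I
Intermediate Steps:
M(w) = √(-11 + 2*w)
M(-36)*(-75) - 534 = √(-11 + 2*(-36))*(-75) - 534 = √(-11 - 72)*(-75) - 534 = √(-83)*(-75) - 534 = (I*√83)*(-75) - 534 = -75*I*√83 - 534 = -534 - 75*I*√83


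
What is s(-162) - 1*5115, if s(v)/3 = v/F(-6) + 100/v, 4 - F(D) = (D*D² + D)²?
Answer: -3404132639/665280 ≈ -5116.8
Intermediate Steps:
F(D) = 4 - (D + D³)² (F(D) = 4 - (D*D² + D)² = 4 - (D³ + D)² = 4 - (D + D³)²)
s(v) = 300/v - 3*v/49280 (s(v) = 3*(v/(4 - 1*(-6)²*(1 + (-6)²)²) + 100/v) = 3*(v/(4 - 1*36*(1 + 36)²) + 100/v) = 3*(v/(4 - 1*36*37²) + 100/v) = 3*(v/(4 - 1*36*1369) + 100/v) = 3*(v/(4 - 49284) + 100/v) = 3*(v/(-49280) + 100/v) = 3*(v*(-1/49280) + 100/v) = 3*(-v/49280 + 100/v) = 3*(100/v - v/49280) = 300/v - 3*v/49280)
s(-162) - 1*5115 = (300/(-162) - 3/49280*(-162)) - 1*5115 = (300*(-1/162) + 243/24640) - 5115 = (-50/27 + 243/24640) - 5115 = -1225439/665280 - 5115 = -3404132639/665280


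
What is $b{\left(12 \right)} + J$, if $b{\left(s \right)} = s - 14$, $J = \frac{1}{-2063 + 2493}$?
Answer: $- \frac{859}{430} \approx -1.9977$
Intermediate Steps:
$J = \frac{1}{430} \approx 0.0023256$
$b{\left(s \right)} = -14 + s$
$b{\left(12 \right)} + J = \left(-14 + 12\right) + \frac{1}{430} = -2 + \frac{1}{430} = - \frac{859}{430}$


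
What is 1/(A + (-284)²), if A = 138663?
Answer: 1/219319 ≈ 4.5596e-6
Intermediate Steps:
1/(A + (-284)²) = 1/(138663 + (-284)²) = 1/(138663 + 80656) = 1/219319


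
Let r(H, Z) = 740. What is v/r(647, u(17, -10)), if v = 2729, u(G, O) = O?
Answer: 2729/740 ≈ 3.6878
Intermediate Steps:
v/r(647, u(17, -10)) = 2729/740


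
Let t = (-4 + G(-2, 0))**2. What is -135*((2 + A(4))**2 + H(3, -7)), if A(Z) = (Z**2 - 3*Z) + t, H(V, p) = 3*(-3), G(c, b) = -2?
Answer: -236925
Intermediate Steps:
t = 36 (t = (-4 - 2)**2 = (-6)**2 = 36)
H(V, p) = -9
A(Z) = 36 + Z**2 - 3*Z (A(Z) = (Z**2 - 3*Z) + 36 = 36 + Z**2 - 3*Z)
-135*((2 + A(4))**2 + H(3, -7)) = -135*((2 + (36 + 4**2 - 3*4))**2 - 9) = -135*((2 + (36 + 16 - 12))**2 - 9) = -135*((2 + 40)**2 - 9) = -135*(42**2 - 9) = -135*(1764 - 9) = -135*1755 = -236925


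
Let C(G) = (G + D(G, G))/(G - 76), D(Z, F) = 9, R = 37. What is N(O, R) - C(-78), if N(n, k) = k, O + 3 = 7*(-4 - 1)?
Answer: 5629/154 ≈ 36.552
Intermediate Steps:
O = -38 (O = -3 + 7*(-4 - 1) = -3 + 7*(-5) = -3 - 35 = -38)
C(G) = (9 + G)/(-76 + G) (C(G) = (G + 9)/(G - 76) = (9 + G)/(-76 + G))
N(O, R) - C(-78) = 37 - (9 - 78)/(-76 - 78) = 37 - (-69)/(-154) = 37 - (-1)*(-69)/154 = 37 - 1*69/154 = 37 - 69/154 = 5629/154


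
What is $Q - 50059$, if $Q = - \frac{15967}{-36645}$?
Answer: $- \frac{262056584}{5235} \approx -50059.0$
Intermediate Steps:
$Q = \frac{2281}{5235}$ ($Q = \left(-15967\right) \left(- \frac{1}{36645}\right) = \frac{2281}{5235} \approx 0.43572$)
$Q - 50059 = \frac{2281}{5235} - 50059 = - \frac{262056584}{5235}$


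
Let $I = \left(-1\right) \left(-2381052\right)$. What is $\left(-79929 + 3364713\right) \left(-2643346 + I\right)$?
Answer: $-861579134496$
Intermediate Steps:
$I = 2381052$
$\left(-79929 + 3364713\right) \left(-2643346 + I\right) = \left(-79929 + 3364713\right) \left(-2643346 + 2381052\right) = 3284784 \left(-262294\right) = -861579134496$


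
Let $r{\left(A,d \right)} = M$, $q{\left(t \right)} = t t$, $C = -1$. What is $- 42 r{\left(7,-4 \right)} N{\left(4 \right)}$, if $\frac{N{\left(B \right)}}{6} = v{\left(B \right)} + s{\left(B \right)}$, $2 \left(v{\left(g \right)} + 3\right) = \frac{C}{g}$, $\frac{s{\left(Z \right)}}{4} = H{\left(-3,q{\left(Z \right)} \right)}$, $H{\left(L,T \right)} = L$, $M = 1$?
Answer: $\frac{7623}{2} \approx 3811.5$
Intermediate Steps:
$q{\left(t \right)} = t^{2}$
$s{\left(Z \right)} = -12$ ($s{\left(Z \right)} = 4 \left(-3\right) = -12$)
$r{\left(A,d \right)} = 1$
$v{\left(g \right)} = -3 - \frac{1}{2 g}$ ($v{\left(g \right)} = -3 + \frac{\left(-1\right) \frac{1}{g}}{2} = -3 - \frac{1}{2 g}$)
$N{\left(B \right)} = -90 - \frac{3}{B}$ ($N{\left(B \right)} = 6 \left(\left(-3 - \frac{1}{2 B}\right) - 12\right) = 6 \left(-15 - \frac{1}{2 B}\right) = -90 - \frac{3}{B}$)
$- 42 r{\left(7,-4 \right)} N{\left(4 \right)} = \left(-42\right) 1 \left(-90 - \frac{3}{4}\right) = - 42 \left(-90 - \frac{3}{4}\right) = \left(-42\right) \left(- \frac{363}{4}\right) = \frac{7623}{2}$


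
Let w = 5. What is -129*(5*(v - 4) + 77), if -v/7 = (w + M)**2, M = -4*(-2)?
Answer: 755682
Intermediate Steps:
M = 8
v = -1183 (v = -7*(5 + 8)**2 = -7*13**2 = -7*169 = -1183)
-129*(5*(v - 4) + 77) = -129*(5*(-1183 - 4) + 77) = -129*(5*(-1187) + 77) = -129*(-5935 + 77) = -129*(-5858) = 755682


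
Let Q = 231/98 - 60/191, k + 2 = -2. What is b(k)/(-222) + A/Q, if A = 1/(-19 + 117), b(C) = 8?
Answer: -43921/1414917 ≈ -0.031041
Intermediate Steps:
k = -4 (k = -2 - 2 = -4)
A = 1/98 ≈ 0.010204
Q = 5463/2674 (Q = 231*(1/98) - 60*1/191 = 33/14 - 60/191 = 5463/2674 ≈ 2.0430)
b(k)/(-222) + A/Q = 8/(-222) + 1/(98*(5463/2674)) = 8*(-1/222) + (1/98)*(2674/5463) = -4/111 + 191/38241 = -43921/1414917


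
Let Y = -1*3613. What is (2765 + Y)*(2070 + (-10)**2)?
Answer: -1840160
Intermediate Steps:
Y = -3613
(2765 + Y)*(2070 + (-10)**2) = (2765 - 3613)*(2070 + (-10)**2) = -848*(2070 + 100) = -848*2170 = -1840160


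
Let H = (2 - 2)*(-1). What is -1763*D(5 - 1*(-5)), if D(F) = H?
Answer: 0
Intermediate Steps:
H = 0 (H = 0*(-1) = 0)
D(F) = 0
-1763*D(5 - 1*(-5)) = -1763*0 = 0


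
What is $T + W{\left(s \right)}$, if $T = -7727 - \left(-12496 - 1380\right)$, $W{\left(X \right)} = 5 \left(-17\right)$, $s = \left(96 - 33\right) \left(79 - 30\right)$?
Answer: $6064$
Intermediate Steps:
$s = 3087$ ($s = 63 \cdot 49 = 3087$)
$W{\left(X \right)} = -85$
$T = 6149$ ($T = -7727 - \left(-12496 - 1380\right) = -7727 - -13876 = -7727 + 13876 = 6149$)
$T + W{\left(s \right)} = 6149 - 85 = 6064$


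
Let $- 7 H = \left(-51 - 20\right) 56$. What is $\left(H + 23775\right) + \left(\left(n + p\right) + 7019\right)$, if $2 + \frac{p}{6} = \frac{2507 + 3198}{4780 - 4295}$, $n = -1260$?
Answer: $\frac{2925576}{97} \approx 30161.0$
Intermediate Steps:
$p = \frac{5682}{97}$ ($p = -12 + 6 \frac{2507 + 3198}{4780 - 4295} = -12 + 6 \cdot \frac{5705}{485} = -12 + 6 \cdot 5705 \cdot \frac{1}{485} = -12 + 6 \cdot \frac{1141}{97} = -12 + \frac{6846}{97} = \frac{5682}{97} \approx 58.577$)
$H = 568$ ($H = - \frac{\left(-51 - 20\right) 56}{7} = - \frac{\left(-71\right) 56}{7} = \left(- \frac{1}{7}\right) \left(-3976\right) = 568$)
$\left(H + 23775\right) + \left(\left(n + p\right) + 7019\right) = \left(568 + 23775\right) + \left(\left(-1260 + \frac{5682}{97}\right) + 7019\right) = 24343 + \left(- \frac{116538}{97} + 7019\right) = 24343 + \frac{564305}{97} = \frac{2925576}{97}$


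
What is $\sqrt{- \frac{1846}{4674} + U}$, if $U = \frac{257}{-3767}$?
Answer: $\frac{5 i \sqrt{1435865031858}}{8803479} \approx 0.68057 i$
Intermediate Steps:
$U = - \frac{257}{3767}$ ($U = 257 \left(- \frac{1}{3767}\right) = - \frac{257}{3767} \approx -0.068224$)
$\sqrt{- \frac{1846}{4674} + U} = \sqrt{- \frac{1846}{4674} - \frac{257}{3767}} = \sqrt{\left(-1846\right) \frac{1}{4674} - \frac{257}{3767}} = \sqrt{- \frac{923}{2337} - \frac{257}{3767}} = \sqrt{- \frac{4077550}{8803479}} = \frac{5 i \sqrt{1435865031858}}{8803479}$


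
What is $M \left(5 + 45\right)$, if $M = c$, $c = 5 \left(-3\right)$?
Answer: $-750$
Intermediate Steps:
$c = -15$
$M = -15$
$M \left(5 + 45\right) = - 15 \left(5 + 45\right) = \left(-15\right) 50 = -750$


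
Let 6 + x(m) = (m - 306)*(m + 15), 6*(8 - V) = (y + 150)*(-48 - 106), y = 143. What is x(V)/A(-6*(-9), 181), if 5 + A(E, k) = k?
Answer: 122581039/396 ≈ 3.0955e+5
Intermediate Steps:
A(E, k) = -5 + k
V = 22585/3 (V = 8 - (143 + 150)*(-48 - 106)/6 = 8 - 293*(-154)/6 = 8 - 1/6*(-45122) = 8 + 22561/3 = 22585/3 ≈ 7528.3)
x(m) = -6 + (-306 + m)*(15 + m) (x(m) = -6 + (m - 306)*(m + 15) = -6 + (-306 + m)*(15 + m))
x(V)/A(-6*(-9), 181) = (-4596 + (22585/3)**2 - 291*22585/3)/(-5 + 181) = (-4596 + 510082225/9 - 2190745)/176 = (490324156/9)*(1/176) = 122581039/396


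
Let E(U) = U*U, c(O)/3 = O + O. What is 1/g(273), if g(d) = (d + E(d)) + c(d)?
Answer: 1/76440 ≈ 1.3082e-5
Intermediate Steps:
c(O) = 6*O (c(O) = 3*(O + O) = 3*(2*O) = 6*O)
E(U) = U²
g(d) = d² + 7*d (g(d) = (d + d²) + 6*d = d² + 7*d)
1/g(273) = 1/(273*(7 + 273)) = 1/(273*280) = 1/76440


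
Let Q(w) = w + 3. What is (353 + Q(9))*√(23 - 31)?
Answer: 730*I*√2 ≈ 1032.4*I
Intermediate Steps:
Q(w) = 3 + w
(353 + Q(9))*√(23 - 31) = (353 + (3 + 9))*√(23 - 31) = (353 + 12)*√(-8) = 365*(2*I*√2) = 730*I*√2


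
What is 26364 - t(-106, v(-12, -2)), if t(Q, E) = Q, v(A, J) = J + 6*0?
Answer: 26470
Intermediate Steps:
v(A, J) = J (v(A, J) = J + 0 = J)
26364 - t(-106, v(-12, -2)) = 26364 - 1*(-106) = 26364 + 106 = 26470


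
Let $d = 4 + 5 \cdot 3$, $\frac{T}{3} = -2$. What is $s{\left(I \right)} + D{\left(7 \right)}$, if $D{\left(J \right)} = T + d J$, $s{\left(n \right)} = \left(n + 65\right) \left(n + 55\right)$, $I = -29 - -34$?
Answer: $4327$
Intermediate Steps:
$T = -6$ ($T = 3 \left(-2\right) = -6$)
$I = 5$ ($I = -29 + 34 = 5$)
$s{\left(n \right)} = \left(55 + n\right) \left(65 + n\right)$ ($s{\left(n \right)} = \left(65 + n\right) \left(55 + n\right) = \left(55 + n\right) \left(65 + n\right)$)
$d = 19$ ($d = 4 + 15 = 19$)
$D{\left(J \right)} = -6 + 19 J$
$s{\left(I \right)} + D{\left(7 \right)} = \left(3575 + 5^{2} + 120 \cdot 5\right) + \left(-6 + 19 \cdot 7\right) = \left(3575 + 25 + 600\right) + \left(-6 + 133\right) = 4200 + 127 = 4327$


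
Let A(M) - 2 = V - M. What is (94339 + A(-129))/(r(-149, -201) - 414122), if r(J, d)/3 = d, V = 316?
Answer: -94786/414725 ≈ -0.22855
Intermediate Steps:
r(J, d) = 3*d
A(M) = 318 - M (A(M) = 2 + (316 - M) = 318 - M)
(94339 + A(-129))/(r(-149, -201) - 414122) = (94339 + (318 - 1*(-129)))/(3*(-201) - 414122) = (94339 + (318 + 129))/(-603 - 414122) = (94339 + 447)/(-414725) = 94786*(-1/414725) = -94786/414725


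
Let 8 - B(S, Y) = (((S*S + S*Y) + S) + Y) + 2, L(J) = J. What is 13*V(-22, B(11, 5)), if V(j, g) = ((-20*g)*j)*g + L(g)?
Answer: 197886702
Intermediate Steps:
B(S, Y) = 6 - S - Y - S**2 - S*Y (B(S, Y) = 8 - ((((S*S + S*Y) + S) + Y) + 2) = 8 - ((((S**2 + S*Y) + S) + Y) + 2) = 8 - (((S + S**2 + S*Y) + Y) + 2) = 8 - ((S + Y + S**2 + S*Y) + 2) = 8 - (2 + S + Y + S**2 + S*Y) = 8 + (-2 - S - Y - S**2 - S*Y) = 6 - S - Y - S**2 - S*Y)
V(j, g) = g - 20*j*g**2 (V(j, g) = ((-20*g)*j)*g + g = (-20*g*j)*g + g = -20*j*g**2 + g = g - 20*j*g**2)
13*V(-22, B(11, 5)) = 13*((6 - 1*11 - 1*5 - 1*11**2 - 1*11*5)*(1 - 20*(6 - 1*11 - 1*5 - 1*11**2 - 1*11*5)*(-22))) = 13*((6 - 11 - 5 - 1*121 - 55)*(1 - 20*(6 - 11 - 5 - 1*121 - 55)*(-22))) = 13*((6 - 11 - 5 - 121 - 55)*(1 - 20*(6 - 11 - 5 - 121 - 55)*(-22))) = 13*(-186*(1 - 20*(-186)*(-22))) = 13*(-186*(1 - 81840)) = 13*(-186*(-81839)) = 13*15222054 = 197886702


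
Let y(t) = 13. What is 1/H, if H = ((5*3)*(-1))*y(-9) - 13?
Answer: -1/208 ≈ -0.0048077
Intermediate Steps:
H = -208 (H = ((5*3)*(-1))*13 - 13 = (15*(-1))*13 - 13 = -15*13 - 13 = -195 - 13 = -208)
1/H = 1/(-208) = -1/208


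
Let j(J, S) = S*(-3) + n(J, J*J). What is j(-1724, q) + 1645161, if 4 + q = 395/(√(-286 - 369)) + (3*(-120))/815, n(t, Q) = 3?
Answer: 268163904/163 + 237*I*√655/131 ≈ 1.6452e+6 + 46.302*I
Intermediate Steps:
q = -724/163 - 79*I*√655/131 (q = -4 + (395/(√(-286 - 369)) + (3*(-120))/815) = -4 + (395/(√(-655)) - 360*1/815) = -4 + (395/((I*√655)) - 72/163) = -4 + (395*(-I*√655/655) - 72/163) = -4 + (-79*I*√655/131 - 72/163) = -4 + (-72/163 - 79*I*√655/131) = -724/163 - 79*I*√655/131 ≈ -4.4417 - 15.434*I)
j(J, S) = 3 - 3*S (j(J, S) = S*(-3) + 3 = -3*S + 3 = 3 - 3*S)
j(-1724, q) + 1645161 = (3 - 3*(-724/163 - 79*I*√655/131)) + 1645161 = (3 + (2172/163 + 237*I*√655/131)) + 1645161 = (2661/163 + 237*I*√655/131) + 1645161 = 268163904/163 + 237*I*√655/131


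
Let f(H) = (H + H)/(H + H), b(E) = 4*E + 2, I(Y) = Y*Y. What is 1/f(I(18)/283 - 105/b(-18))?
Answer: 1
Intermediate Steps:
I(Y) = Y²
b(E) = 2 + 4*E
f(H) = 1 (f(H) = (2*H)/((2*H)) = (2*H)*(1/(2*H)) = 1)
1/f(I(18)/283 - 105/b(-18)) = 1/1 = 1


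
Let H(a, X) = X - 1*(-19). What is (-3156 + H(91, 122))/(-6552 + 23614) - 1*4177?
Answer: -71270989/17062 ≈ -4177.2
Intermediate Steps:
H(a, X) = 19 + X (H(a, X) = X + 19 = 19 + X)
(-3156 + H(91, 122))/(-6552 + 23614) - 1*4177 = (-3156 + (19 + 122))/(-6552 + 23614) - 1*4177 = (-3156 + 141)/17062 - 4177 = -3015*1/17062 - 4177 = -3015/17062 - 4177 = -71270989/17062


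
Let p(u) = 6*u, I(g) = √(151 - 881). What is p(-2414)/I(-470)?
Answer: 7242*I*√730/365 ≈ 536.08*I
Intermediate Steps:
I(g) = I*√730 (I(g) = √(-730) = I*√730)
p(-2414)/I(-470) = (6*(-2414))/((I*√730)) = -(-7242)*I*√730/365 = 7242*I*√730/365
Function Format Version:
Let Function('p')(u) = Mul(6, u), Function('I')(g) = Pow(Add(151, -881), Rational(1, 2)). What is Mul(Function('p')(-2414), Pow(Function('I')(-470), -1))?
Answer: Mul(Rational(7242, 365), I, Pow(730, Rational(1, 2))) ≈ Mul(536.08, I)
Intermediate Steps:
Function('I')(g) = Mul(I, Pow(730, Rational(1, 2))) (Function('I')(g) = Pow(-730, Rational(1, 2)) = Mul(I, Pow(730, Rational(1, 2))))
Mul(Function('p')(-2414), Pow(Function('I')(-470), -1)) = Mul(Mul(6, -2414), Pow(Mul(I, Pow(730, Rational(1, 2))), -1)) = Mul(-14484, Mul(Rational(-1, 730), I, Pow(730, Rational(1, 2)))) = Mul(Rational(7242, 365), I, Pow(730, Rational(1, 2)))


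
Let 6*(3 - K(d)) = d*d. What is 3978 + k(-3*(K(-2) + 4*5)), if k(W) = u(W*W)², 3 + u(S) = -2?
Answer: 4003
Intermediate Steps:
K(d) = 3 - d²/6 (K(d) = 3 - d*d/6 = 3 - d²/6)
u(S) = -5 (u(S) = -3 - 2 = -5)
k(W) = 25 (k(W) = (-5)² = 25)
3978 + k(-3*(K(-2) + 4*5)) = 3978 + 25 = 4003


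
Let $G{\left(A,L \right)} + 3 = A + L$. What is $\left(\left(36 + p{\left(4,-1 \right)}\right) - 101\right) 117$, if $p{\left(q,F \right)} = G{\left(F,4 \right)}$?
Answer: $-7605$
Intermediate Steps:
$G{\left(A,L \right)} = -3 + A + L$ ($G{\left(A,L \right)} = -3 + \left(A + L\right) = -3 + A + L$)
$p{\left(q,F \right)} = 1 + F$ ($p{\left(q,F \right)} = -3 + F + 4 = 1 + F$)
$\left(\left(36 + p{\left(4,-1 \right)}\right) - 101\right) 117 = \left(\left(36 + \left(1 - 1\right)\right) - 101\right) 117 = \left(\left(36 + 0\right) - 101\right) 117 = \left(36 - 101\right) 117 = \left(-65\right) 117 = -7605$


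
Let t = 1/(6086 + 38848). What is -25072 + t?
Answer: -1126585247/44934 ≈ -25072.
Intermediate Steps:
t = 1/44934 ≈ 2.2255e-5
-25072 + t = -25072 + 1/44934 = -1126585247/44934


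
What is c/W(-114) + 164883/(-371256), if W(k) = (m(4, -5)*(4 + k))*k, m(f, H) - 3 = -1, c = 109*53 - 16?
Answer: -41592913/193981260 ≈ -0.21442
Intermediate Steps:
c = 5761 (c = 5777 - 16 = 5761)
m(f, H) = 2 (m(f, H) = 3 - 1 = 2)
W(k) = k*(8 + 2*k) (W(k) = (2*(4 + k))*k = (8 + 2*k)*k = k*(8 + 2*k))
c/W(-114) + 164883/(-371256) = 5761/((2*(-114)*(4 - 114))) + 164883/(-371256) = 5761/((2*(-114)*(-110))) + 164883*(-1/371256) = 5761/25080 - 54961/123752 = -41592913/193981260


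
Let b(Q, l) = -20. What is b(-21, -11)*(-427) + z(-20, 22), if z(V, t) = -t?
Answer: 8518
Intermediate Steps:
b(-21, -11)*(-427) + z(-20, 22) = -20*(-427) - 1*22 = 8540 - 22 = 8518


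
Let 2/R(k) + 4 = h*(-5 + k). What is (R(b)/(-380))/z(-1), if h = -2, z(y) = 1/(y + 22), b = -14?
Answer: -21/6460 ≈ -0.0032508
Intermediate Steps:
z(y) = 1/(22 + y)
R(k) = 2/(6 - 2*k) (R(k) = 2/(-4 - 2*(-5 + k)) = 2/(-4 + (10 - 2*k)) = 2/(6 - 2*k))
(R(b)/(-380))/z(-1) = (-1/(-3 - 14)/(-380))/(1/(22 - 1)) = (-1/(-17)*(-1/380))/(1/21) = (-1*(-1/17)*(-1/380))/(1/21) = ((1/17)*(-1/380))*21 = -1/6460*21 = -21/6460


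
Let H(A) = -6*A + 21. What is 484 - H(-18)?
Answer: 355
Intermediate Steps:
H(A) = 21 - 6*A
484 - H(-18) = 484 - (21 - 6*(-18)) = 484 - (21 + 108) = 484 - 1*129 = 484 - 129 = 355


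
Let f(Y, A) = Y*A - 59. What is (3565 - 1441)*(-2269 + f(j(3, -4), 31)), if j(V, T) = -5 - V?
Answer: -5471424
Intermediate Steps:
f(Y, A) = -59 + A*Y (f(Y, A) = A*Y - 59 = -59 + A*Y)
(3565 - 1441)*(-2269 + f(j(3, -4), 31)) = (3565 - 1441)*(-2269 + (-59 + 31*(-5 - 1*3))) = 2124*(-2269 + (-59 + 31*(-5 - 3))) = 2124*(-2269 + (-59 + 31*(-8))) = 2124*(-2269 + (-59 - 248)) = 2124*(-2269 - 307) = 2124*(-2576) = -5471424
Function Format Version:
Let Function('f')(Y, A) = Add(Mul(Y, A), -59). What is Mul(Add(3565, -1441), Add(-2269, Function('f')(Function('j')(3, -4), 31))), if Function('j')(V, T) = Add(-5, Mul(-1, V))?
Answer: -5471424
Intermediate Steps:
Function('f')(Y, A) = Add(-59, Mul(A, Y)) (Function('f')(Y, A) = Add(Mul(A, Y), -59) = Add(-59, Mul(A, Y)))
Mul(Add(3565, -1441), Add(-2269, Function('f')(Function('j')(3, -4), 31))) = Mul(Add(3565, -1441), Add(-2269, Add(-59, Mul(31, Add(-5, Mul(-1, 3)))))) = Mul(2124, Add(-2269, Add(-59, Mul(31, Add(-5, -3))))) = Mul(2124, Add(-2269, Add(-59, Mul(31, -8)))) = Mul(2124, Add(-2269, Add(-59, -248))) = Mul(2124, Add(-2269, -307)) = Mul(2124, -2576) = -5471424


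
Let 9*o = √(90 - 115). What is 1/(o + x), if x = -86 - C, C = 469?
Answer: -8991/4990010 - 9*I/4990010 ≈ -0.0018018 - 1.8036e-6*I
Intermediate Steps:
o = 5*I/9 (o = √(90 - 115)/9 = √(-25)/9 = (5*I)/9 = 5*I/9 ≈ 0.55556*I)
x = -555 (x = -86 - 1*469 = -86 - 469 = -555)
1/(o + x) = 1/(5*I/9 - 555) = 1/(-555 + 5*I/9) = 81*(-555 - 5*I/9)/24950050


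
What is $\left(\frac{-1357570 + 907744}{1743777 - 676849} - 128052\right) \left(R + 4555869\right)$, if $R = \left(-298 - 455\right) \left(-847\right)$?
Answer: $- \frac{88696490652390015}{133366} \approx -6.6506 \cdot 10^{11}$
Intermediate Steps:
$R = 637791$ ($R = \left(-753\right) \left(-847\right) = 637791$)
$\left(\frac{-1357570 + 907744}{1743777 - 676849} - 128052\right) \left(R + 4555869\right) = \left(\frac{-1357570 + 907744}{1743777 - 676849} - 128052\right) \left(637791 + 4555869\right) = \left(- \frac{449826}{1066928} - 128052\right) 5193660 = \left(\left(-449826\right) \frac{1}{1066928} - 128052\right) 5193660 = \left(- \frac{224913}{533464} - 128052\right) 5193660 = \left(- \frac{68311357041}{533464}\right) 5193660 = - \frac{88696490652390015}{133366}$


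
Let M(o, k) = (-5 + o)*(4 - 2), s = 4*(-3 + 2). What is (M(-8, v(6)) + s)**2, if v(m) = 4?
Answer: 900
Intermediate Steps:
s = -4 (s = 4*(-1) = -4)
M(o, k) = -10 + 2*o (M(o, k) = (-5 + o)*2 = -10 + 2*o)
(M(-8, v(6)) + s)**2 = ((-10 + 2*(-8)) - 4)**2 = ((-10 - 16) - 4)**2 = (-26 - 4)**2 = (-30)**2 = 900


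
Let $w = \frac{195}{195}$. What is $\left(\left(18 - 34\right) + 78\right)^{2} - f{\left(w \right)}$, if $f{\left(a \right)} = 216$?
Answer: $3628$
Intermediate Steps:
$w = 1$ ($w = 195 \cdot \frac{1}{195} = 1$)
$\left(\left(18 - 34\right) + 78\right)^{2} - f{\left(w \right)} = \left(\left(18 - 34\right) + 78\right)^{2} - 216 = \left(-16 + 78\right)^{2} - 216 = 62^{2} - 216 = 3844 - 216 = 3628$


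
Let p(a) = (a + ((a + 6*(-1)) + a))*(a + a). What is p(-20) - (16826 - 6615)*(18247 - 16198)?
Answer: -20919699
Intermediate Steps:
p(a) = 2*a*(-6 + 3*a) (p(a) = (a + ((a - 6) + a))*(2*a) = (a + ((-6 + a) + a))*(2*a) = (a + (-6 + 2*a))*(2*a) = (-6 + 3*a)*(2*a) = 2*a*(-6 + 3*a))
p(-20) - (16826 - 6615)*(18247 - 16198) = 6*(-20)*(-2 - 20) - (16826 - 6615)*(18247 - 16198) = 6*(-20)*(-22) - 10211*2049 = 2640 - 1*20922339 = 2640 - 20922339 = -20919699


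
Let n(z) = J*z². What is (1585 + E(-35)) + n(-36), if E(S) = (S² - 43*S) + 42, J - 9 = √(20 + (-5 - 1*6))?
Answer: 19909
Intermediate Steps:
J = 12 (J = 9 + √(20 + (-5 - 1*6)) = 9 + √(20 + (-5 - 6)) = 9 + √(20 - 11) = 9 + √9 = 9 + 3 = 12)
E(S) = 42 + S² - 43*S
n(z) = 12*z²
(1585 + E(-35)) + n(-36) = (1585 + (42 + (-35)² - 43*(-35))) + 12*(-36)² = (1585 + (42 + 1225 + 1505)) + 12*1296 = (1585 + 2772) + 15552 = 4357 + 15552 = 19909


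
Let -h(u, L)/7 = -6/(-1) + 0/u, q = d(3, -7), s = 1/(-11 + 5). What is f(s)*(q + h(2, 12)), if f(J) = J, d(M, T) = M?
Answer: 13/2 ≈ 6.5000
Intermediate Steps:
s = -⅙ (s = 1/(-6) = -⅙ ≈ -0.16667)
q = 3
h(u, L) = -42 (h(u, L) = -7*(-6/(-1) + 0/u) = -7*(-6*(-1) + 0) = -7*(6 + 0) = -7*6 = -42)
f(s)*(q + h(2, 12)) = -(3 - 42)/6 = -⅙*(-39) = 13/2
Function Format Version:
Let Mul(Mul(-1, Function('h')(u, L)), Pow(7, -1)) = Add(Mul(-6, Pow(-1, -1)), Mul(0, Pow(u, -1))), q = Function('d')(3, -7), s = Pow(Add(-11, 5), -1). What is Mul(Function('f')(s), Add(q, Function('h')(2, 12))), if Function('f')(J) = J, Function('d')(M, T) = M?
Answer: Rational(13, 2) ≈ 6.5000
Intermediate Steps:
s = Rational(-1, 6) (s = Pow(-6, -1) = Rational(-1, 6) ≈ -0.16667)
q = 3
Function('h')(u, L) = -42 (Function('h')(u, L) = Mul(-7, Add(Mul(-6, Pow(-1, -1)), Mul(0, Pow(u, -1)))) = Mul(-7, Add(Mul(-6, -1), 0)) = Mul(-7, Add(6, 0)) = Mul(-7, 6) = -42)
Mul(Function('f')(s), Add(q, Function('h')(2, 12))) = Mul(Rational(-1, 6), Add(3, -42)) = Mul(Rational(-1, 6), -39) = Rational(13, 2)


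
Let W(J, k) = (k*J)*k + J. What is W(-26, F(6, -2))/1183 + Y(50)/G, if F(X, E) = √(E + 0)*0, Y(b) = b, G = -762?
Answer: -3037/34671 ≈ -0.087595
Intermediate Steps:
F(X, E) = 0 (F(X, E) = √E*0 = 0)
W(J, k) = J + J*k² (W(J, k) = (J*k)*k + J = J*k² + J = J + J*k²)
W(-26, F(6, -2))/1183 + Y(50)/G = -26*(1 + 0²)/1183 + 50/(-762) = -26*(1 + 0)*(1/1183) + 50*(-1/762) = -26*1*(1/1183) - 25/381 = -26*1/1183 - 25/381 = -2/91 - 25/381 = -3037/34671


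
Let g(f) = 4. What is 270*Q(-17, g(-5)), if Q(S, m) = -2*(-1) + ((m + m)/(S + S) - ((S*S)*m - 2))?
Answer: -5288760/17 ≈ -3.1110e+5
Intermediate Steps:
Q(S, m) = 4 + m/S - m*S**2 (Q(S, m) = 2 + ((2*m)/((2*S)) - (S**2*m - 2)) = 2 + ((2*m)*(1/(2*S)) - (m*S**2 - 2)) = 2 + (m/S - (-2 + m*S**2)) = 2 + (m/S + (2 - m*S**2)) = 2 + (2 + m/S - m*S**2) = 4 + m/S - m*S**2)
270*Q(-17, g(-5)) = 270*(4 + 4/(-17) - 1*4*(-17)**2) = 270*(4 + 4*(-1/17) - 1*4*289) = 270*(4 - 4/17 - 1156) = 270*(-19588/17) = -5288760/17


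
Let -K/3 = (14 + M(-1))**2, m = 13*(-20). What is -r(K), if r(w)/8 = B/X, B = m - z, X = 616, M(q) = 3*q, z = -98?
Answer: 162/77 ≈ 2.1039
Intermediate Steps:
m = -260
B = -162 (B = -260 - 1*(-98) = -260 + 98 = -162)
K = -363 (K = -3*(14 + 3*(-1))**2 = -3*(14 - 3)**2 = -3*11**2 = -3*121 = -363)
r(w) = -162/77 (r(w) = 8*(-162/616) = 8*(-162*1/616) = 8*(-81/308) = -162/77)
-r(K) = -1*(-162/77) = 162/77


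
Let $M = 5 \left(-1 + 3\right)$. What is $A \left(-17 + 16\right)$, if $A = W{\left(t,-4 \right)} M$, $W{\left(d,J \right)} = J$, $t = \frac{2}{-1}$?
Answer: $40$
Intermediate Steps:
$t = -2$ ($t = 2 \left(-1\right) = -2$)
$M = 10$ ($M = 5 \cdot 2 = 10$)
$A = -40$ ($A = \left(-4\right) 10 = -40$)
$A \left(-17 + 16\right) = - 40 \left(-17 + 16\right) = \left(-40\right) \left(-1\right) = 40$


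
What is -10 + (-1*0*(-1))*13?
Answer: -10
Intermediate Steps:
-10 + (-1*0*(-1))*13 = -10 + (0*(-1))*13 = -10 + 0*13 = -10 + 0 = -10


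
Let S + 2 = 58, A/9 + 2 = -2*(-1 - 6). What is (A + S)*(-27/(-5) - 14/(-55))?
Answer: 51004/55 ≈ 927.35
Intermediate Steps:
A = 108 (A = -18 + 9*(-2*(-1 - 6)) = -18 + 9*(-2*(-7)) = -18 + 9*14 = -18 + 126 = 108)
S = 56 (S = -2 + 58 = 56)
(A + S)*(-27/(-5) - 14/(-55)) = (108 + 56)*(-27/(-5) - 14/(-55)) = 164*(-27*(-⅕) - 14*(-1/55)) = 164*(27/5 + 14/55) = 164*(311/55) = 51004/55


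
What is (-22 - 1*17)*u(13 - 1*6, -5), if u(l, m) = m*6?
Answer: 1170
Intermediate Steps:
u(l, m) = 6*m
(-22 - 1*17)*u(13 - 1*6, -5) = (-22 - 1*17)*(6*(-5)) = (-22 - 17)*(-30) = -39*(-30) = 1170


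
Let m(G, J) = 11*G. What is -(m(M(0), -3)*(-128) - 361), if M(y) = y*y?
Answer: 361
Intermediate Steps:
M(y) = y²
-(m(M(0), -3)*(-128) - 361) = -((11*0²)*(-128) - 361) = -((11*0)*(-128) - 361) = -(0*(-128) - 361) = -(0 - 361) = -1*(-361) = 361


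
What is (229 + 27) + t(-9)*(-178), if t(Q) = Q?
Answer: 1858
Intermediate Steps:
(229 + 27) + t(-9)*(-178) = (229 + 27) - 9*(-178) = 256 + 1602 = 1858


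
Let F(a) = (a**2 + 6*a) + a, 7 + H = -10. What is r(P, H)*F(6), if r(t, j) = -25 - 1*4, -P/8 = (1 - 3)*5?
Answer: -2262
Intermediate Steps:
H = -17 (H = -7 - 10 = -17)
F(a) = a**2 + 7*a
P = 80 (P = -8*(1 - 3)*5 = -(-16)*5 = -8*(-10) = 80)
r(t, j) = -29 (r(t, j) = -25 - 4 = -29)
r(P, H)*F(6) = -174*(7 + 6) = -174*13 = -29*78 = -2262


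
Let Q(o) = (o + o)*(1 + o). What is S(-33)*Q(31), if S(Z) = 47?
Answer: 93248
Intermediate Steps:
Q(o) = 2*o*(1 + o) (Q(o) = (2*o)*(1 + o) = 2*o*(1 + o))
S(-33)*Q(31) = 47*(2*31*(1 + 31)) = 47*(2*31*32) = 47*1984 = 93248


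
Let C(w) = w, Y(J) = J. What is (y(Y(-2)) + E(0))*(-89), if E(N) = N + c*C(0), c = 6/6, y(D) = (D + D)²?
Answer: -1424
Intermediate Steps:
y(D) = 4*D² (y(D) = (2*D)² = 4*D²)
c = 1 (c = 6*(⅙) = 1)
E(N) = N (E(N) = N + 1*0 = N + 0 = N)
(y(Y(-2)) + E(0))*(-89) = (4*(-2)² + 0)*(-89) = (4*4 + 0)*(-89) = (16 + 0)*(-89) = 16*(-89) = -1424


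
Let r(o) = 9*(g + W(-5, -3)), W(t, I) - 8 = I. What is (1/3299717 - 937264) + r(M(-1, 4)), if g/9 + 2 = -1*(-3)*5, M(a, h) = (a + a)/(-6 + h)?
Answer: -3089082865021/3299717 ≈ -9.3617e+5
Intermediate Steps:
M(a, h) = 2*a/(-6 + h) (M(a, h) = (2*a)/(-6 + h) = 2*a/(-6 + h))
W(t, I) = 8 + I
g = 117 (g = -18 + 9*(-1*(-3)*5) = -18 + 9*(3*5) = -18 + 9*15 = -18 + 135 = 117)
r(o) = 1098 (r(o) = 9*(117 + (8 - 3)) = 9*(117 + 5) = 9*122 = 1098)
(1/3299717 - 937264) + r(M(-1, 4)) = (1/3299717 - 937264) + 1098 = -3092705954287/3299717 + 1098 = -3089082865021/3299717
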